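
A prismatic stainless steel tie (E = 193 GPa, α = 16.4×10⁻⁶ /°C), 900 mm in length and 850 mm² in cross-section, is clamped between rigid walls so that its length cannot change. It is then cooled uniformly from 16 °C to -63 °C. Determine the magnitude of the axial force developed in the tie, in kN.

The ends cannot move, so σ = EαΔT = 193×10³ × 16.4×10⁻⁶ × 79 = 250.1 MPa.
P = AEαΔT = 850 × 193×10³ × 16.4×10⁻⁶ × 79 = 212.5 kN (tensile).

P ≈ 213 kN (tensile)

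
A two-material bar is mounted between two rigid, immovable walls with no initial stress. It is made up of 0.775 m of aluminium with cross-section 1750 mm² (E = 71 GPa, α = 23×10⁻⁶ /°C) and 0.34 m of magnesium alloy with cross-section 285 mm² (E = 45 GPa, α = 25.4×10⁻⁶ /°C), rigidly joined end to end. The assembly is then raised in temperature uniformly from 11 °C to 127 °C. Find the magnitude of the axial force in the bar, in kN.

If the supports were absent, the total length change would be Σ αᵢΔT Lᵢ = 23×10⁻⁶×116×775 + 25.4×10⁻⁶×116×340 = 3.069 mm.
The rigid supports impose zero overall length change; the single axial force P common to all segments must satisfy P Σ Lᵢ/(AᵢEᵢ) = δ_free.
Σ Lᵢ/(AᵢEᵢ) = 775/(1750×71×10³) + 340/(285×45×10³) = 3.275×10⁻⁵ mm/N.
P = 3.069 / 3.275×10⁻⁵ = 93730 N = 93.73 kN, compressive.

P ≈ 93.7 kN (compressive)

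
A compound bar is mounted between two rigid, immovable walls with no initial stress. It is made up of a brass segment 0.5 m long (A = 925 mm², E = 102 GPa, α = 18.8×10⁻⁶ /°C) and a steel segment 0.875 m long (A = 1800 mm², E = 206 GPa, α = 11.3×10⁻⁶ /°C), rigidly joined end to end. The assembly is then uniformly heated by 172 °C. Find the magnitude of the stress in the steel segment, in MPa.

If the supports were absent, the total length change would be Σ αᵢΔT Lᵢ = 18.8×10⁻⁶×172×500 + 11.3×10⁻⁶×172×875 = 3.317 mm.
Since the ends are fixed, an axial force P builds up, equal in every segment, with P · Σ Lᵢ/(AᵢEᵢ) = δ_free.
Σ Lᵢ/(AᵢEᵢ) = 500/(925×102×10³) + 875/(1800×206×10³) = 7.659×10⁻⁶ mm/N.
P = 3.317 / 7.659×10⁻⁶ = 433100 N = 433.1 kN, compressive.
σ_{steel} = P / A = 433100 / 1800 = 240.6 MPa.

σ ≈ 241 MPa (compressive)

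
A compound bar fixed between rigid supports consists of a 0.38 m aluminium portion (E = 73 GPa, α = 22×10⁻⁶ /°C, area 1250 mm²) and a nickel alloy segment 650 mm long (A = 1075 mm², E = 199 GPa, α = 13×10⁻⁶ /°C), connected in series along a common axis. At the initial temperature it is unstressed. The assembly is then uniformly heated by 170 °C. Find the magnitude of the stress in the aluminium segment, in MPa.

σ ≈ 317 MPa (compressive)

If the supports were absent, the total length change would be Σ αᵢΔT Lᵢ = 22×10⁻⁶×170×380 + 13×10⁻⁶×170×650 = 2.858 mm.
The rigid supports impose zero overall length change; the single axial force P common to all segments must satisfy P Σ Lᵢ/(AᵢEᵢ) = δ_free.
The series flexibility is Σ Lᵢ/(AᵢEᵢ) = 380/(1250×73×10³) + 650/(1075×199×10³) = 7.203×10⁻⁶ mm/N.
P = 2.858 / 7.203×10⁻⁶ = 396700 N = 396.7 kN, compressive.
σ_{aluminium} = P / A = 396700 / 1250 = 317.4 MPa.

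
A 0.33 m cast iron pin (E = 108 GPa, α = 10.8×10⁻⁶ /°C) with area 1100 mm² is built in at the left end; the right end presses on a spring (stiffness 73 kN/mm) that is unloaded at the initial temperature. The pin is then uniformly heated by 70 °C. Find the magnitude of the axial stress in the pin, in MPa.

σ ≈ 13.8 MPa (compressive)

If the spring were absent the pin would lengthen by αΔT L = 10.8×10⁻⁶ × 70 × 330 = 0.2495 mm.
With a force P in the spring, the elastic change of the pin is PL/(AE) and that of the spring is P/k; compatibility requires their sum to equal δ_free.
So P = δ_free / [L/(AE) + 1/k] = 0.2495 / [ 330/(1100×108×10³) + 1/(73×10³) ].
P = 0.2495 / 1.648×10⁻⁵ = 15140 N.
σ = P/A = 15140/1100 = 13.77 MPa.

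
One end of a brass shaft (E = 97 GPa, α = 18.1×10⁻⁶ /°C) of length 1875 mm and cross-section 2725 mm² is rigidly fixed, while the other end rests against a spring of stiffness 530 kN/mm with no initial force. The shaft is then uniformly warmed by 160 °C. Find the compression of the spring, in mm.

The unrestrained thermal change is αΔT L = 18.1×10⁻⁶ × 160 × 1875 = 5.43 mm.
With a force P in the spring, the elastic change of the shaft is PL/(AE) and that of the spring is P/k; compatibility requires their sum to equal δ_free.
So P = δ_free / [L/(AE) + 1/k] = 5.43 / [ 1875/(2725×97×10³) + 1/(530×10³) ].
P = 5.43 / 8.98×10⁻⁶ = 604700 N.
Spring compression = P/k = 604700/(530×10³) = 1.141 mm.

δ ≈ 1.14 mm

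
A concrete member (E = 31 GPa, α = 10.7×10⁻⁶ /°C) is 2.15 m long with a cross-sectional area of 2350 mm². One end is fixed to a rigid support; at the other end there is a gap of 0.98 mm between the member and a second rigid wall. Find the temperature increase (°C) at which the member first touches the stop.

ΔT ≈ 42.6 °C

The gap closes when αΔT L = 0.98 mm, since the member is still unstressed at that instant.
So ΔT = g/(αL) = 0.98/(10.7×10⁻⁶ × 2150) = 42.6 °C.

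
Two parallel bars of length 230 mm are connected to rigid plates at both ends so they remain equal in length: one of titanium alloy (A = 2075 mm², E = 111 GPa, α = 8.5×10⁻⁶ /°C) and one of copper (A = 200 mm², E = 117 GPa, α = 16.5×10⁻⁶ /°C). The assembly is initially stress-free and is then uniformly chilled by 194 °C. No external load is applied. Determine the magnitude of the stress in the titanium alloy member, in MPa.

σ ≈ 15.9 MPa (compressive)

The copper has the larger α, so on cooling it would change length more than the titanium alloy if both were free. The rigid plates force a common final length, so the copper is put into tension and the titanium alloy into compression, with equal and opposite forces P (no external load).
Compatibility of the two members (thermal + elastic change equal): (α₁ − α₂)ΔT = P·[1/(A₁E₁) + 1/(A₂E₂)].
|α₁ − α₂|·ΔT = 8×10⁻⁶ × 194 = 0.001552.
1/(A₁E₁) + 1/(A₂E₂) = 1/(2075×111×10³) + 1/(200×117×10³) = 4.708×10⁻⁸ N⁻¹.
P = 0.001552 / 4.708×10⁻⁸ = 32970 N = 32.97 kN.
σ_{titanium alloy} = P/A₁ = 32970/2075 = 15.89 MPa, compressive.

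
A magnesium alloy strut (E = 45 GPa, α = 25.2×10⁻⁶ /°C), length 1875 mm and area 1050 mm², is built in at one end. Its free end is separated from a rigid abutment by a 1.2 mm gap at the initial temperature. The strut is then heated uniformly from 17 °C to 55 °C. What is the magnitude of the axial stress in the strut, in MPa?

σ ≈ 14.3 MPa (compressive)

If the wall were absent the strut would grow by αΔT L = 25.2×10⁻⁶ × 38 × 1875 = 1.795 mm.
After closing the 1.2 mm clearance, 1.795 − 1.2 = 0.5955 mm of expansion remains to be suppressed by the wall.
Compatibility: PL/(AE) = 0.5955 mm, so σ = P/A = E × (0.5955/1875) = 14.29 MPa.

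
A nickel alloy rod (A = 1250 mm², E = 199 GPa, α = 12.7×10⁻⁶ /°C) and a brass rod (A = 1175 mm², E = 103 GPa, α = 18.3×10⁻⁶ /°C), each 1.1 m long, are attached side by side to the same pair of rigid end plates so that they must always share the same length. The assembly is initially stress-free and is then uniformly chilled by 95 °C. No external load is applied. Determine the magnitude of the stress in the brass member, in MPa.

Equilibrium of a rigid end plate with no external load gives equal and opposite internal forces ±P in the two members. Since α_{brass} > α_{nickel alloy}, cooling drives the brass into tension and the nickel alloy into compression.
Setting the final lengths equal and cancelling L: (α₁ − α₂)ΔT = P/(A₁E₁) + P/(A₂E₂).
|α₁ − α₂|·ΔT = 5.6×10⁻⁶ × 95 = 0.000532.
1/(A₁E₁) + 1/(A₂E₂) = 1/(1250×199×10³) + 1/(1175×103×10³) = 1.228×10⁻⁸ N⁻¹.
So P = 0.000532 / 1.228×10⁻⁸ = 43.31 kN.
σ_{brass} = P/A₂ = 43310/1175 = 36.86 MPa, tensile.

σ ≈ 36.9 MPa (tensile)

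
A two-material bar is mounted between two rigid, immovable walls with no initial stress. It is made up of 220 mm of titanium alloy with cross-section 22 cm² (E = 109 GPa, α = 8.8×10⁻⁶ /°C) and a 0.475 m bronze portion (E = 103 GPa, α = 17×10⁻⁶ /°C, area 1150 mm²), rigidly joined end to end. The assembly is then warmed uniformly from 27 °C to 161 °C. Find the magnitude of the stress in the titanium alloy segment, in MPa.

σ ≈ 124 MPa (compressive)

If the supports were absent, the total length change would be Σ αᵢΔT Lᵢ = 8.8×10⁻⁶×134×220 + 17×10⁻⁶×134×475 = 1.341 mm.
The walls prevent any net length change, so an axial force P (same in every segment) develops. Compatibility: P · Σ Lᵢ/(AᵢEᵢ) = δ_free.
Σ Lᵢ/(AᵢEᵢ) = 220/(2200×109×10³) + 475/(1150×103×10³) = 4.928×10⁻⁶ mm/N.
So P = 1.341 / 4.928×10⁻⁶ = 272.2 kN, compressive.
σ_{titanium alloy} = P / A = 272200 / 2200 = 123.7 MPa.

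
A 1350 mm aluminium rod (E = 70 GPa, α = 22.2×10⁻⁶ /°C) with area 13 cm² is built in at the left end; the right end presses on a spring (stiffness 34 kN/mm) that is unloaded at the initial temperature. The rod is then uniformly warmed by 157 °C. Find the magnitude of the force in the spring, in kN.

P ≈ 106 kN

If the spring were absent the rod would lengthen by αΔT L = 22.2×10⁻⁶ × 157 × 1350 = 4.705 mm.
With a force P in the spring, the elastic change of the rod is PL/(AE) and that of the spring is P/k; compatibility requires their sum to equal δ_free.
So P = δ_free / [L/(AE) + 1/k] = 4.705 / [ 1350/(1300×70×10³) + 1/(34×10³) ].
P = 4.705 / 4.425×10⁻⁵ = 106300 N.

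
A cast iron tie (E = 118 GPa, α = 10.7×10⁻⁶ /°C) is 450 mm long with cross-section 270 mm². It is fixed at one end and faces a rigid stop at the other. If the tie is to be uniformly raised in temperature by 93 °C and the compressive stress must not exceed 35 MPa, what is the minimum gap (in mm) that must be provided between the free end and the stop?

g ≈ 0.314 mm

Free expansion if unrestrained: δ_free = αΔT L = 10.7×10⁻⁶ × 93 × 450 = 0.4478 mm.
At the allowable stress the elastic shortening the wall may impose is σL/E = 35 × 450 / (118×10³) = 0.1335 mm.
So the gap has to take up the difference, g_min = δ_free − σL/E = 0.4478 − 0.1335 = 0.3143 mm.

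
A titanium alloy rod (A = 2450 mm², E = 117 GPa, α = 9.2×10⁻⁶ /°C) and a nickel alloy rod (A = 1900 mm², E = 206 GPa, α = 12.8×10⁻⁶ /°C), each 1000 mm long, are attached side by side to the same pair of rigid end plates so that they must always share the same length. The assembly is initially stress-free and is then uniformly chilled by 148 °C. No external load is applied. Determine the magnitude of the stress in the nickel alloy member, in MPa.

The nickel alloy has the larger α, so on cooling it would change length more than the titanium alloy if both were free. The rigid plates force a common final length, so the nickel alloy is put into tension and the titanium alloy into compression, with equal and opposite forces P (no external load).
Compatibility of the two members (thermal + elastic change equal): (α₁ − α₂)ΔT = P·[1/(A₁E₁) + 1/(A₂E₂)].
|α₁ − α₂|·ΔT = 3.6×10⁻⁶ × 148 = 0.0005328.
1/(A₁E₁) + 1/(A₂E₂) = 1/(2450×117×10³) + 1/(1900×206×10³) = 6.044×10⁻⁹ N⁻¹.
So P = 0.0005328 / 6.044×10⁻⁹ = 88.16 kN.
σ_{nickel alloy} = P/A₂ = 88160/1900 = 46.4 MPa, tensile.

σ ≈ 46.4 MPa (tensile)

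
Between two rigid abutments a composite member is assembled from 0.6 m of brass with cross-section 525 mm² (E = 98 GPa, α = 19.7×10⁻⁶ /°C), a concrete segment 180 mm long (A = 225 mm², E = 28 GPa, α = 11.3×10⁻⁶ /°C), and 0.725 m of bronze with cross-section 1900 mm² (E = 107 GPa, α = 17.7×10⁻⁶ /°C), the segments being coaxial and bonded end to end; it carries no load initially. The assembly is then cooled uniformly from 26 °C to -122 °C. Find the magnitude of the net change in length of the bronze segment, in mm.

|ΔL| ≈ 1.58 mm

With the walls removed the bar would change length by δ_free = Σ αᵢΔT Lᵢ = 19.7×10⁻⁶×148×600 + 11.3×10⁻⁶×148×180 + 17.7×10⁻⁶×148×725 = 3.95 mm.
The rigid supports impose zero overall length change; the single axial force P common to all segments must satisfy P Σ Lᵢ/(AᵢEᵢ) = δ_free.
The series flexibility is Σ Lᵢ/(AᵢEᵢ) = 600/(525×98×10³) + 180/(225×28×10³) + 725/(1900×107×10³) = 4.38×10⁻⁵ mm/N.
So P = 3.95 / 4.38×10⁻⁵ = 90.17 kN, tensile.
For the bronze segment, free thermal change = 17.7×10⁻⁶×148×725 = 1.899 mm and elastic change from P = 90170×725/(1900×107×10³) = 0.3216 mm; these oppose, so the net change is 1.58 mm (segment shortens).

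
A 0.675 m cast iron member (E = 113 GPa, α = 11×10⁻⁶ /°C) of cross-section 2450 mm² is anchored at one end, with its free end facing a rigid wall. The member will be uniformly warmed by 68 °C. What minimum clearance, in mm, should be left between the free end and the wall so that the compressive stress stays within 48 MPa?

Free expansion if unrestrained: δ_free = αΔT L = 11×10⁻⁶ × 68 × 675 = 0.5049 mm.
A stress of 48 MPa corresponds to the wall pushing the member back by σL/E = 48×675/(113×10³) = 0.2867 mm.
So the gap has to take up the difference, g_min = δ_free − σL/E = 0.5049 − 0.2867 = 0.2182 mm.

g ≈ 0.218 mm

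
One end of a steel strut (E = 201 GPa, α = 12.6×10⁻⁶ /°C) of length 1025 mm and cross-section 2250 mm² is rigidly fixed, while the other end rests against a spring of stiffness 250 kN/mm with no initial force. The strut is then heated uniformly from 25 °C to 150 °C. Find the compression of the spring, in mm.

δ ≈ 1.03 mm

If the spring were absent the strut would lengthen by αΔT L = 12.6×10⁻⁶ × 125 × 1025 = 1.614 mm.
Let P be the compressive force at the spring. The strut shortens elastically by PL/(AE) and the spring compresses by P/k; together these equal δ_free.
So P = δ_free / [L/(AE) + 1/k] = 1.614 / [ 1025/(2250×201×10³) + 1/(250×10³) ].
P = 1.614 / 6.266×10⁻⁶ = 257600 N.
Spring compression = P/k = 257600/(250×10³) = 1.03 mm.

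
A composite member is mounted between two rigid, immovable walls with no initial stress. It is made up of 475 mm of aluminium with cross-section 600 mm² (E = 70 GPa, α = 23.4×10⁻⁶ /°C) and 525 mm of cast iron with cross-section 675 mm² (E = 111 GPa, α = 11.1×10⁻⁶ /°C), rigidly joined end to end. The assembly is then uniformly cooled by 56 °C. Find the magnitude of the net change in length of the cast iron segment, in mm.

Free thermal contraction of the whole bar: Σ αᵢΔT Lᵢ = 23.4×10⁻⁶×56×475 + 11.1×10⁻⁶×56×525 = 0.9488 mm.
Since the ends are fixed, an axial force P builds up, equal in every segment, with P · Σ Lᵢ/(AᵢEᵢ) = δ_free.
Σ Lᵢ/(AᵢEᵢ) = 475/(600×70×10³) + 525/(675×111×10³) = 1.832×10⁻⁵ mm/N.
So P = 0.9488 / 1.832×10⁻⁵ = 51.8 kN, tensile.
For the cast iron segment, free thermal change = 11.1×10⁻⁶×56×525 = 0.3263 mm and elastic change from P = 51800×525/(675×111×10³) = 0.363 mm; these oppose, so the net change is 0.0366 mm (segment lengthens).

|ΔL| ≈ 0.0366 mm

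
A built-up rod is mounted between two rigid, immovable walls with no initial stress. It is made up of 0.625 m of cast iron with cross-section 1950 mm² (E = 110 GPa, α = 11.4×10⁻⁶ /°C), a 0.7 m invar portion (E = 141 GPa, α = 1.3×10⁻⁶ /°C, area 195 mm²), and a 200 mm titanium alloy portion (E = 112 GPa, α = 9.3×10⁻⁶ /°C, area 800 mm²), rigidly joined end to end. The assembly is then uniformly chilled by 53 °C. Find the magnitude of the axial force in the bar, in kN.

P ≈ 17.1 kN (tensile)

If the supports were absent, the total length change would be Σ αᵢΔT Lᵢ = 11.4×10⁻⁶×53×625 + 1.3×10⁻⁶×53×700 + 9.3×10⁻⁶×53×200 = 0.5244 mm.
The walls prevent any net length change, so an axial force P (same in every segment) develops. Compatibility: P · Σ Lᵢ/(AᵢEᵢ) = δ_free.
Σ Lᵢ/(AᵢEᵢ) = 625/(1950×110×10³) + 700/(195×141×10³) + 200/(800×112×10³) = 3.061×10⁻⁵ mm/N.
Hence P = δ_free / Σ(L/AE) = 0.5244/3.061×10⁻⁵ = 17.14 kN (tensile).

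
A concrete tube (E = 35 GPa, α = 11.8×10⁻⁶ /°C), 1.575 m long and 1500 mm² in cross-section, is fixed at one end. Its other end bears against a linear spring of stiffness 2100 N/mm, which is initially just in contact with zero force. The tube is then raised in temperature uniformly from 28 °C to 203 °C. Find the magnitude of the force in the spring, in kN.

Free thermal expansion: δ_free = αΔT L = 11.8×10⁻⁶ × 175 × 1575 = 3.252 mm.
Let P be the compressive force at the spring. The tube shortens elastically by PL/(AE) and the spring compresses by P/k; together these equal δ_free.
So P = δ_free / [L/(AE) + 1/k] = 3.252 / [ 1575/(1500×35×10³) + 1/(2100) ].
P = 3.252 / 0.0005062 = 6425 N.

P ≈ 6.43 kN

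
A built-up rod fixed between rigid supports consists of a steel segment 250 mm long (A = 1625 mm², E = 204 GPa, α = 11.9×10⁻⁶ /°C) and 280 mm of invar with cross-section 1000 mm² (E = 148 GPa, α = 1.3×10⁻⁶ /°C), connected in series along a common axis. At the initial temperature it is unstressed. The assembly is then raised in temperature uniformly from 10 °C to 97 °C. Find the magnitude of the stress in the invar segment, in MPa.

σ ≈ 110 MPa (compressive)

Free thermal expansion of the whole bar: Σ αᵢΔT Lᵢ = 11.9×10⁻⁶×87×250 + 1.3×10⁻⁶×87×280 = 0.2905 mm.
The rigid supports impose zero overall length change; the single axial force P common to all segments must satisfy P Σ Lᵢ/(AᵢEᵢ) = δ_free.
Σ Lᵢ/(AᵢEᵢ) = 250/(1625×204×10³) + 280/(1000×148×10³) = 2.646×10⁻⁶ mm/N.
P = 0.2905 / 2.646×10⁻⁶ = 109800 N = 109.8 kN, compressive.
σ_{invar} = P / A = 109800 / 1000 = 109.8 MPa.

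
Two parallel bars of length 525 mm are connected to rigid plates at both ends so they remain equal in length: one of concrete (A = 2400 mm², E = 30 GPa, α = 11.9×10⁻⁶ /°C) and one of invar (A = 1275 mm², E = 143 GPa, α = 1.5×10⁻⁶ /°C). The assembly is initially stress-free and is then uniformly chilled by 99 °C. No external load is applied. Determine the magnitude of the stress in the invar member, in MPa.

σ ≈ 41.7 MPa (compressive)

Equilibrium of a rigid end plate with no external load gives equal and opposite internal forces ±P in the two members. Since α_{concrete} > α_{invar}, cooling drives the concrete into tension and the invar into compression.
Setting the final lengths equal and cancelling L: (α₁ − α₂)ΔT = P/(A₁E₁) + P/(A₂E₂).
|α₁ − α₂|·ΔT = 10.4×10⁻⁶ × 99 = 0.00103.
1/(A₁E₁) + 1/(A₂E₂) = 1/(2400×30×10³) + 1/(1275×143×10³) = 1.937×10⁻⁸ N⁻¹.
So P = 0.00103 / 1.937×10⁻⁸ = 53.14 kN.
σ_{invar} = P/A₂ = 53140/1275 = 41.68 MPa, compressive.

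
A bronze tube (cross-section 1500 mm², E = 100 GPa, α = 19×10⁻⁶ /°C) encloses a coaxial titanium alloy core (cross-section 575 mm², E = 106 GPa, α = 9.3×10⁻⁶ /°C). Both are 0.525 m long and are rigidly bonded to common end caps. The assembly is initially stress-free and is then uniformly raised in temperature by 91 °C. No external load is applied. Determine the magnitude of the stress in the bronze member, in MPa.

σ ≈ 25.5 MPa (compressive)

Equilibrium of a rigid end plate with no external load gives equal and opposite internal forces ±P in the two members. Since α_{bronze} > α_{titanium alloy}, heating drives the bronze into compression and the titanium alloy into tension.
Equating the net (thermal + elastic) strains gives |α₁ − α₂|·ΔT = P·[1/(A₁E₁) + 1/(A₂E₂)].
|α₁ − α₂|·ΔT = 9.7×10⁻⁶ × 91 = 0.0008827.
1/(A₁E₁) + 1/(A₂E₂) = 1/(1500×100×10³) + 1/(575×106×10³) = 2.307×10⁻⁸ N⁻¹.
P = 0.0008827 / 2.307×10⁻⁸ = 38260 N = 38.26 kN.
σ_{bronze} = P/A₁ = 38260/1500 = 25.5 MPa, compressive.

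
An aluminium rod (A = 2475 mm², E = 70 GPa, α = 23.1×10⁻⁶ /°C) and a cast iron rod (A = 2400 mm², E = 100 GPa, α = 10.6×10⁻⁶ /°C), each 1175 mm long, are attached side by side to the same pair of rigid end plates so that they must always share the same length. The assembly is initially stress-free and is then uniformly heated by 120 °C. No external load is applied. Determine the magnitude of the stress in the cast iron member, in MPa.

Both members must finish at the same length. With the larger α, the aluminium tends to over-expand; the plates restrain it, putting the aluminium in compression and the cast iron in tension. With no external load the two internal forces are equal and opposite, magnitude P.
Compatibility of the two members (thermal + elastic change equal): (α₁ − α₂)ΔT = P·[1/(A₁E₁) + 1/(A₂E₂)].
|α₁ − α₂|·ΔT = 12.5×10⁻⁶ × 120 = 0.0015.
1/(A₁E₁) + 1/(A₂E₂) = 1/(2475×70×10³) + 1/(2400×100×10³) = 9.939×10⁻⁹ N⁻¹.
P = 0.0015 / 9.939×10⁻⁹ = 150900 N = 150.9 kN.
σ_{cast iron} = P/A₂ = 150900/2400 = 62.89 MPa, tensile.

σ ≈ 62.9 MPa (tensile)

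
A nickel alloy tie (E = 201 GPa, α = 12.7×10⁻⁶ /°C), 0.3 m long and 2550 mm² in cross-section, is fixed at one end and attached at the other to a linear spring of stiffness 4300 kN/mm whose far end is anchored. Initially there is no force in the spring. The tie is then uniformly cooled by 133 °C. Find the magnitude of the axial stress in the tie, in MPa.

If the spring were absent the tie would shorten by αΔT L = 12.7×10⁻⁶ × 133 × 300 = 0.5067 mm.
With a force P in the spring, the elastic change of the tie is PL/(AE) and that of the spring is P/k; compatibility requires their sum to equal δ_free.
P [ L/(AE) + 1/k ] = δ_free → P [ 300/(2550×201×10³) + 1/(4300×10³) ] = 0.5067.
P = 0.5067 / 8.179×10⁻⁷ = 619600 N.
σ = P/A = 619600/2550 = 243 MPa.

σ ≈ 243 MPa (tensile)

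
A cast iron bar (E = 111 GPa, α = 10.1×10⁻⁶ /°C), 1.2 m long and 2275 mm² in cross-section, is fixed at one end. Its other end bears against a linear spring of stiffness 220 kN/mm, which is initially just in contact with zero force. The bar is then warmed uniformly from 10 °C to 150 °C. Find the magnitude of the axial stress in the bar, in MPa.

The unrestrained thermal change is αΔT L = 10.1×10⁻⁶ × 140 × 1200 = 1.697 mm.
Let P be the compressive force at the spring. The bar shortens elastically by PL/(AE) and the spring compresses by P/k; together these equal δ_free.
So P = δ_free / [L/(AE) + 1/k] = 1.697 / [ 1200/(2275×111×10³) + 1/(220×10³) ].
P = 1.697 / 9.297×10⁻⁶ = 182500 N.
σ = P/A = 182500/2275 = 80.22 MPa.

σ ≈ 80.2 MPa (compressive)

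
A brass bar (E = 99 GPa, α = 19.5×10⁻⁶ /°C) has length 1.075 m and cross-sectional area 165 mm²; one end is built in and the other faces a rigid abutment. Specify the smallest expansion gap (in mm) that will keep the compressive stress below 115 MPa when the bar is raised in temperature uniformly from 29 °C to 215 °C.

g ≈ 2.65 mm

Free expansion if unrestrained: δ_free = αΔT L = 19.5×10⁻⁶ × 186 × 1075 = 3.899 mm.
At the allowable stress the elastic shortening the wall may impose is σL/E = 115 × 1075 / (99×10³) = 1.249 mm.
So the gap has to take up the difference, g_min = δ_free − σL/E = 3.899 − 1.249 = 2.65 mm.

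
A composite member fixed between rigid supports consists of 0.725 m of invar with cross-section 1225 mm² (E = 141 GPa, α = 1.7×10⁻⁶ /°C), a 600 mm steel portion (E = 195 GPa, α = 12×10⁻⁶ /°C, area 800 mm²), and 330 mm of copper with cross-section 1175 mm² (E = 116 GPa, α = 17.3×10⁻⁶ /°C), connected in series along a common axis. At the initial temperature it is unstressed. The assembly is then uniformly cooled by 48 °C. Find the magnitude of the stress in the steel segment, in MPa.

σ ≈ 81.1 MPa (tensile)

With the walls removed the bar would change length by δ_free = Σ αᵢΔT Lᵢ = 1.7×10⁻⁶×48×725 + 12×10⁻⁶×48×600 + 17.3×10⁻⁶×48×330 = 0.6788 mm.
The walls prevent any net length change, so an axial force P (same in every segment) develops. Compatibility: P · Σ Lᵢ/(AᵢEᵢ) = δ_free.
The series flexibility is Σ Lᵢ/(AᵢEᵢ) = 725/(1225×141×10³) + 600/(800×195×10³) + 330/(1175×116×10³) = 1.046×10⁻⁵ mm/N.
Hence P = δ_free / Σ(L/AE) = 0.6788/1.046×10⁻⁵ = 64.86 kN (tensile).
σ_{steel} = P / A = 64860 / 800 = 81.08 MPa.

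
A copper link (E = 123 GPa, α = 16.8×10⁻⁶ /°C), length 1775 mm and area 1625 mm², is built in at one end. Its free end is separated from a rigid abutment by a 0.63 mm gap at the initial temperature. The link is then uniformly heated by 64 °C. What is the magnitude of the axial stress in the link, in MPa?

If the wall were absent the link would grow by αΔT L = 16.8×10⁻⁶ × 64 × 1775 = 1.908 mm.
This exceeds the 0.63 mm gap, so the wall pushes back. The portion of expansion that must be recovered elastically is δ_free − gap = 1.908 − 0.63 = 1.278 mm.
That suppressed elongation corresponds to σ = E·Δ/L = 123×10³ × 1.278/1775 = 88.59 MPa.

σ ≈ 88.6 MPa (compressive)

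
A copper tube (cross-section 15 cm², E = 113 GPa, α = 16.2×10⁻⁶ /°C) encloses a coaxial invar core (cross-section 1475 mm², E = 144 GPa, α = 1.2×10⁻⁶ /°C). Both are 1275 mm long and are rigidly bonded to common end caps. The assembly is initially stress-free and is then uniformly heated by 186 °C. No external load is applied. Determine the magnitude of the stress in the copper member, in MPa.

σ ≈ 175 MPa (compressive)

The copper has the larger α, so on heating it would change length more than the invar if both were free. The rigid plates force a common final length, so the copper is put into compression and the invar into tension, with equal and opposite forces P (no external load).
Setting the final lengths equal and cancelling L: (α₁ − α₂)ΔT = P/(A₁E₁) + P/(A₂E₂).
|α₁ − α₂|·ΔT = 15×10⁻⁶ × 186 = 0.00279.
1/(A₁E₁) + 1/(A₂E₂) = 1/(1500×113×10³) + 1/(1475×144×10³) = 1.061×10⁻⁸ N⁻¹.
P = 0.00279 / 1.061×10⁻⁸ = 263000 N = 263 kN.
σ_{copper} = P/A₁ = 263000/1500 = 175.3 MPa, compressive.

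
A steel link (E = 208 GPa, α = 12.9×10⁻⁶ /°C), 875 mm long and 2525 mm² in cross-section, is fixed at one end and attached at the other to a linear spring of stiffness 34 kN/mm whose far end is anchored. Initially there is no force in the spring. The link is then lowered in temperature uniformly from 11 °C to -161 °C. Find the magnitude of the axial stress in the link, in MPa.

σ ≈ 24.7 MPa (tensile)

Free thermal contraction: δ_free = αΔT L = 12.9×10⁻⁶ × 172 × 875 = 1.941 mm.
Let P be the tensile force in the spring. The link extends elastically by PL/(AE) and the spring stretches by P/k; together these equal δ_free.
So P = δ_free / [L/(AE) + 1/k] = 1.941 / [ 875/(2525×208×10³) + 1/(34×10³) ].
P = 1.941 / 3.108×10⁻⁵ = 62470 N.
σ = P/A = 62470/2525 = 24.74 MPa.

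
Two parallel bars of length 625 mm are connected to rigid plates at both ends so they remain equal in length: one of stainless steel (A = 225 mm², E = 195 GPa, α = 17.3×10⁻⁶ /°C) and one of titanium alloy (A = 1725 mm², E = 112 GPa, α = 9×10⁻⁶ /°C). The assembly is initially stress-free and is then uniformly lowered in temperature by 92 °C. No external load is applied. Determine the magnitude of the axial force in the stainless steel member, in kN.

P ≈ 27.3 kN (tensile in the stainless steel)

The stainless steel has the larger α, so on cooling it would change length more than the titanium alloy if both were free. The rigid plates force a common final length, so the stainless steel is put into tension and the titanium alloy into compression, with equal and opposite forces P (no external load).
Equating the net (thermal + elastic) strains gives |α₁ − α₂|·ΔT = P·[1/(A₁E₁) + 1/(A₂E₂)].
|α₁ − α₂|·ΔT = 8.3×10⁻⁶ × 92 = 0.0007636.
1/(A₁E₁) + 1/(A₂E₂) = 1/(225×195×10³) + 1/(1725×112×10³) = 2.797×10⁻⁸ N⁻¹.
So P = 0.0007636 / 2.797×10⁻⁸ = 27.3 kN.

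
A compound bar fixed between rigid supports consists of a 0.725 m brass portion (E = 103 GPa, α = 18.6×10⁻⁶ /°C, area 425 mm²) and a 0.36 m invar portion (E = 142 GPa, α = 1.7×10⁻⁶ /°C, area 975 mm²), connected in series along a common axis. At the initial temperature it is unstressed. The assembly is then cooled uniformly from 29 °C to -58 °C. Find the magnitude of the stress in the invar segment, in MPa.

With the walls removed the bar would change length by δ_free = Σ αᵢΔT Lᵢ = 18.6×10⁻⁶×87×725 + 1.7×10⁻⁶×87×360 = 1.226 mm.
The rigid supports impose zero overall length change; the single axial force P common to all segments must satisfy P Σ Lᵢ/(AᵢEᵢ) = δ_free.
Σ Lᵢ/(AᵢEᵢ) = 725/(425×103×10³) + 360/(975×142×10³) = 1.916×10⁻⁵ mm/N.
So P = 1.226 / 1.916×10⁻⁵ = 64 kN, tensile.
σ_{invar} = P / A = 64000 / 975 = 65.64 MPa.

σ ≈ 65.6 MPa (tensile)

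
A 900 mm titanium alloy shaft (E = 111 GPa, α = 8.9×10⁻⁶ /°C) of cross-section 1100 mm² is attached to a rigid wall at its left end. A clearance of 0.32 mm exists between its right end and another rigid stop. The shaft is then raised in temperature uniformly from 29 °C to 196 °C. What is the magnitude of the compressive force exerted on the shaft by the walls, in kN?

If the wall were absent the shaft would grow by αΔT L = 8.9×10⁻⁶ × 167 × 900 = 1.338 mm.
The gap closes (δ_free > 0.32 mm) and the wall then resists a further 1.338 − 0.32 = 1.018 mm of expansion.
So σ = E(δ_free − g)/L = 111×10³ × 1.018/900 = 125.5 MPa.
Force on the wall = σA = 125.5 × 1100 mm² = 138.1 kN.

P ≈ 138 kN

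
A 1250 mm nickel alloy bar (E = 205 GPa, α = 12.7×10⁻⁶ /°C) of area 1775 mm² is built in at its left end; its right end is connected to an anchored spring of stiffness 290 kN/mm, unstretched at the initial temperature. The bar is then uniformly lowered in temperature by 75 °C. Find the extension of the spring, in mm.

δ ≈ 0.596 mm

If the spring were absent the bar would shorten by αΔT L = 12.7×10⁻⁶ × 75 × 1250 = 1.191 mm.
With a force P in the spring, the elastic change of the bar is PL/(AE) and that of the spring is P/k; compatibility requires their sum to equal δ_free.
So P = δ_free / [L/(AE) + 1/k] = 1.191 / [ 1250/(1775×205×10³) + 1/(290×10³) ].
P = 1.191 / 6.884×10⁻⁶ = 173000 N.
Spring extension = P/k = 173000/(290×10³) = 0.5964 mm.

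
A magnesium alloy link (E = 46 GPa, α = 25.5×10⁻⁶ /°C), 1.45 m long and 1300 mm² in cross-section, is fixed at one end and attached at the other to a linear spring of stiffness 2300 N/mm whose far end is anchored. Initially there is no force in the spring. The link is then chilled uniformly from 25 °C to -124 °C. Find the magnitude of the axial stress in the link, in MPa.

The unrestrained thermal change is αΔT L = 25.5×10⁻⁶ × 149 × 1450 = 5.509 mm.
Let P be the tensile force in the spring. The link extends elastically by PL/(AE) and the spring stretches by P/k; together these equal δ_free.
So P = δ_free / [L/(AE) + 1/k] = 5.509 / [ 1450/(1300×46×10³) + 1/(2300) ].
P = 5.509 / 0.000459 = 12000 N.
σ = P/A = 12000/1300 = 9.232 MPa.

σ ≈ 9.23 MPa (tensile)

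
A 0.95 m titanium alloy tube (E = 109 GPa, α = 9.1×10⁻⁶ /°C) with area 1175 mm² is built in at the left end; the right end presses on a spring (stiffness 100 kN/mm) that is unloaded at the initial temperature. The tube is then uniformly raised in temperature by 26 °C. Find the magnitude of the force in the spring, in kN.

P ≈ 12.9 kN

If the spring were absent the tube would lengthen by αΔT L = 9.1×10⁻⁶ × 26 × 950 = 0.2248 mm.
With a force P in the spring, the elastic change of the tube is PL/(AE) and that of the spring is P/k; compatibility requires their sum to equal δ_free.
So P = δ_free / [L/(AE) + 1/k] = 0.2248 / [ 950/(1175×109×10³) + 1/(100×10³) ].
P = 0.2248 / 1.742×10⁻⁵ = 12900 N.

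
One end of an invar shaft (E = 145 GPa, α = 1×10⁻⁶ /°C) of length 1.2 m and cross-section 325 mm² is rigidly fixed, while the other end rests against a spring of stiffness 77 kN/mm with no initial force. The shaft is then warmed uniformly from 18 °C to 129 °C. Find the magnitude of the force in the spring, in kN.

If the spring were absent the shaft would lengthen by αΔT L = 1×10⁻⁶ × 111 × 1200 = 0.1332 mm.
Let P be the compressive force at the spring. The shaft shortens elastically by PL/(AE) and the spring compresses by P/k; together these equal δ_free.
P [ L/(AE) + 1/k ] = δ_free → P [ 1200/(325×145×10³) + 1/(77×10³) ] = 0.1332.
P = 0.1332 / 3.845×10⁻⁵ = 3464 N.

P ≈ 3.46 kN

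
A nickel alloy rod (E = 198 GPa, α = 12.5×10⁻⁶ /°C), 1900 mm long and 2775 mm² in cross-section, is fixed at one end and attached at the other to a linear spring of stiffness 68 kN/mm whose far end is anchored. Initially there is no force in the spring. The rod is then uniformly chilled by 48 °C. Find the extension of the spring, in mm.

δ ≈ 0.923 mm

If the spring were absent the rod would shorten by αΔT L = 12.5×10⁻⁶ × 48 × 1900 = 1.14 mm.
Let P be the tensile force in the spring. The rod extends elastically by PL/(AE) and the spring stretches by P/k; together these equal δ_free.
So P = δ_free / [L/(AE) + 1/k] = 1.14 / [ 1900/(2775×198×10³) + 1/(68×10³) ].
P = 1.14 / 1.816×10⁻⁵ = 62760 N.
Spring extension = P/k = 62760/(68×10³) = 0.923 mm.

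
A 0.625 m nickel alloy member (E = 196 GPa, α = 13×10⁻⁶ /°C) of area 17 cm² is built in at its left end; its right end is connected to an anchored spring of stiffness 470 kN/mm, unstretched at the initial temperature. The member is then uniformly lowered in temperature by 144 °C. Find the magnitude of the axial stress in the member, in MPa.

The unrestrained thermal change is αΔT L = 13×10⁻⁶ × 144 × 625 = 1.17 mm.
With a force P in the spring, the elastic change of the member is PL/(AE) and that of the spring is P/k; compatibility requires their sum to equal δ_free.
So P = δ_free / [L/(AE) + 1/k] = 1.17 / [ 625/(1700×196×10³) + 1/(470×10³) ].
P = 1.17 / 4.003×10⁻⁶ = 292300 N.
σ = P/A = 292300/1700 = 171.9 MPa.

σ ≈ 172 MPa (tensile)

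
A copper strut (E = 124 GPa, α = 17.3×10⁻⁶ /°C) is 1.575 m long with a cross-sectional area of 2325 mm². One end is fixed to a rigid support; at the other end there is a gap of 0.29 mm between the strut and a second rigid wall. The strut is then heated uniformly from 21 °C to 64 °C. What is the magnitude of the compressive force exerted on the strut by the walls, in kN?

P ≈ 161 kN

Unrestrained expansion: δ_free = αΔT L = 17.3×10⁻⁶ × 43 × 1575 = 1.172 mm.
This exceeds the 0.29 mm gap, so the wall pushes back. The portion of expansion that must be recovered elastically is δ_free − gap = 1.172 − 0.29 = 0.8816 mm.
Compatibility: PL/(AE) = 0.8816 mm, so σ = P/A = E × (0.8816/1575) = 69.41 MPa.
P = σA = 69.41 × 2325 = 161.4 kN.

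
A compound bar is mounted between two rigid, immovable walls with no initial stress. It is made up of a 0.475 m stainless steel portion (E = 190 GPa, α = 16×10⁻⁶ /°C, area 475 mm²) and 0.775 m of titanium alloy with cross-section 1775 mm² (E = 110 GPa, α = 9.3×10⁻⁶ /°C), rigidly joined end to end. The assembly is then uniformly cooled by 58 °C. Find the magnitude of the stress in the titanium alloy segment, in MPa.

σ ≈ 52.4 MPa (tensile)

If the supports were absent, the total length change would be Σ αᵢΔT Lᵢ = 16×10⁻⁶×58×475 + 9.3×10⁻⁶×58×775 = 0.8588 mm.
The rigid supports impose zero overall length change; the single axial force P common to all segments must satisfy P Σ Lᵢ/(AᵢEᵢ) = δ_free.
The series flexibility is Σ Lᵢ/(AᵢEᵢ) = 475/(475×190×10³) + 775/(1775×110×10³) = 9.232×10⁻⁶ mm/N.
Hence P = δ_free / Σ(L/AE) = 0.8588/9.232×10⁻⁶ = 93.02 kN (tensile).
σ_{titanium alloy} = P / A = 93020 / 1775 = 52.41 MPa.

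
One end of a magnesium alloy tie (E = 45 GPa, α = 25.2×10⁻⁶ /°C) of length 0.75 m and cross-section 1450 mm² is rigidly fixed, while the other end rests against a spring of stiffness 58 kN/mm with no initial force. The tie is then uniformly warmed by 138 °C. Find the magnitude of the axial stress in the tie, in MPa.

Free thermal expansion: δ_free = αΔT L = 25.2×10⁻⁶ × 138 × 750 = 2.608 mm.
With a force P in the spring, the elastic change of the tie is PL/(AE) and that of the spring is P/k; compatibility requires their sum to equal δ_free.
P [ L/(AE) + 1/k ] = δ_free → P [ 750/(1450×45×10³) + 1/(58×10³) ] = 2.608.
P = 2.608 / 2.874×10⁻⁵ = 90770 N.
σ = P/A = 90770/1450 = 62.6 MPa.

σ ≈ 62.6 MPa (compressive)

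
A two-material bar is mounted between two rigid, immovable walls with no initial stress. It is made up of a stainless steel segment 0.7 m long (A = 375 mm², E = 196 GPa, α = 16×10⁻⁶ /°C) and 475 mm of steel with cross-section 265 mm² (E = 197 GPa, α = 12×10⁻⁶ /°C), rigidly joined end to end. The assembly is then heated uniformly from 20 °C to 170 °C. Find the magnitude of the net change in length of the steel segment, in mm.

|ΔL| ≈ 0.384 mm

If the supports were absent, the total length change would be Σ αᵢΔT Lᵢ = 16×10⁻⁶×150×700 + 12×10⁻⁶×150×475 = 2.535 mm.
The rigid supports impose zero overall length change; the single axial force P common to all segments must satisfy P Σ Lᵢ/(AᵢEᵢ) = δ_free.
Σ Lᵢ/(AᵢEᵢ) = 700/(375×196×10³) + 475/(265×197×10³) = 1.862×10⁻⁵ mm/N.
Hence P = δ_free / Σ(L/AE) = 2.535/1.862×10⁻⁵ = 136.1 kN (compressive).
For the steel segment, free thermal change = 12×10⁻⁶×150×475 = 0.855 mm and elastic change from P = 136100×475/(265×197×10³) = 1.239 mm; these oppose, so the net change is 0.384 mm (segment shortens).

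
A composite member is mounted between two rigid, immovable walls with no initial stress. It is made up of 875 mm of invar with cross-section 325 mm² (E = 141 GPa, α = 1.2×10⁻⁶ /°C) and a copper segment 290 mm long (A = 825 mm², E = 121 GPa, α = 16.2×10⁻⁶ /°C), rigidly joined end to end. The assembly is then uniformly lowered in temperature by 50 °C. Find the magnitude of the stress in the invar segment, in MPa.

With the walls removed the bar would change length by δ_free = Σ αᵢΔT Lᵢ = 1.2×10⁻⁶×50×875 + 16.2×10⁻⁶×50×290 = 0.2874 mm.
Since the ends are fixed, an axial force P builds up, equal in every segment, with P · Σ Lᵢ/(AᵢEᵢ) = δ_free.
The series flexibility is Σ Lᵢ/(AᵢEᵢ) = 875/(325×141×10³) + 290/(825×121×10³) = 2.2×10⁻⁵ mm/N.
Hence P = δ_free / Σ(L/AE) = 0.2874/2.2×10⁻⁵ = 13.06 kN (tensile).
σ_{invar} = P / A = 13060 / 325 = 40.2 MPa.

σ ≈ 40.2 MPa (tensile)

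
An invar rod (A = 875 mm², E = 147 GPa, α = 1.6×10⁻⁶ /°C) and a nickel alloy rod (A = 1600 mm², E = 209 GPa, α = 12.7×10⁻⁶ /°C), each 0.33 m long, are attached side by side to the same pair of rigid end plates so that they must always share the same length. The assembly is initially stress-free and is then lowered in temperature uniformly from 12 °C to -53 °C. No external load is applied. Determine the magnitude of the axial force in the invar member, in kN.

P ≈ 67 kN (compressive in the invar)

Equilibrium of a rigid end plate with no external load gives equal and opposite internal forces ±P in the two members. Since α_{nickel alloy} > α_{invar}, cooling drives the nickel alloy into tension and the invar into compression.
Setting the final lengths equal and cancelling L: (α₁ − α₂)ΔT = P/(A₁E₁) + P/(A₂E₂).
|α₁ − α₂|·ΔT = 11.1×10⁻⁶ × 65 = 0.0007215.
1/(A₁E₁) + 1/(A₂E₂) = 1/(875×147×10³) + 1/(1600×209×10³) = 1.076×10⁻⁸ N⁻¹.
So P = 0.0007215 / 1.076×10⁻⁸ = 67.02 kN.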